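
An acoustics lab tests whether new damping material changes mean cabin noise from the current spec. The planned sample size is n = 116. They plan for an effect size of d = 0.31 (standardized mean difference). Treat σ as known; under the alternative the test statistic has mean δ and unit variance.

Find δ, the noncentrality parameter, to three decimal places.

δ = d·√n = 0.31 × √116 = 3.3388

δ ≈ 3.339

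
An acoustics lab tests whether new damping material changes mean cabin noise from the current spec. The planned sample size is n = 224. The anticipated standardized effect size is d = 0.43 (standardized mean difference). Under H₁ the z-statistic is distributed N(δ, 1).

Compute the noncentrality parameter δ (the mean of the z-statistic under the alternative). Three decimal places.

The noncentrality parameter scales effect size by the design's sample-size factor: δ = d·√n = 0.43 × √224 = 6.4357

δ ≈ 6.436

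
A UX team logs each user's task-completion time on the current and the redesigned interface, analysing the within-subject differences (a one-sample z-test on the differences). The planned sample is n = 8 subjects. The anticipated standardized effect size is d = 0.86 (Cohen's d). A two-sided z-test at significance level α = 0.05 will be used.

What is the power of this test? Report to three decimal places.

Noncentrality parameter: δ = d·√n = 0.86 × √8 = 2.4324
Two-sided α = 0.05 → critical value z_{0.025} = 1.960.
Power = Φ(δ − 1.960) + Φ(−δ − 1.960) = Φ(0.472) + Φ(-4.392) = 0.6817 + 0.0000 = 0.6817.

Power ≈ 0.682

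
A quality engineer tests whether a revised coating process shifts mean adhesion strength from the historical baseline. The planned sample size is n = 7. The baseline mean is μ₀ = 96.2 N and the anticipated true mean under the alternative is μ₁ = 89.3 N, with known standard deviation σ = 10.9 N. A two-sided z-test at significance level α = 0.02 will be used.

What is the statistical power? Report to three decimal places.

Power ≈ 0.257

Standardized effect: d = |μ₁ − μ₀| / σ = |89.3 − 96.2| / 10.9 = 0.6330
Noncentrality parameter: δ = d·√n = 0.6330 × √7 = 1.6748
Two-sided α = 0.02 → critical value z_{0.01} = 2.326.
Power = Φ(δ − 2.326) + Φ(−δ − 2.326) = Φ(-0.652) + Φ(-4.001) = 0.2574 + 0.0000 = 0.2574.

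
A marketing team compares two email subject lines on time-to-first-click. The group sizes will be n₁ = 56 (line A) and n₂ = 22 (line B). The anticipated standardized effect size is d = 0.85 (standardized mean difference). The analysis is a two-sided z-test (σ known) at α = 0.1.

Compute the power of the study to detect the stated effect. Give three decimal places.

Noncentrality parameter: δ = d / √(1/n₁ + 1/n₂) = 0.85 / √(1/56 + 1/22) = 3.3781
Critical value for a two-sided test at α = 0.1: z_{α/2} = 1.645.
Power = Φ(δ − 1.645) + Φ(−δ − 1.645) = Φ(1.733) + Φ(-5.023) = 0.9585 + 0.0000 = 0.9585.

Power ≈ 0.958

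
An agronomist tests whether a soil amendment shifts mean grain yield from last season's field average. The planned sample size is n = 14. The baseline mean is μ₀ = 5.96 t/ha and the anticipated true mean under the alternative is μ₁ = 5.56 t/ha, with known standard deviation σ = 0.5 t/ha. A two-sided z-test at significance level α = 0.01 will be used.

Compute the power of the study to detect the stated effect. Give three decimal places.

Power ≈ 0.662

Standardized effect: d = |μ₁ − μ₀| / σ = |5.56 − 5.96| / 0.5 = 0.8000
Noncentrality parameter: δ = d·√n = 0.8000 × √14 = 2.9933
Critical value for a two-sided test at α = 0.01: z_{α/2} = 2.576.
Power = Φ(δ − 2.576) + Φ(−δ − 2.576) = Φ(0.417) + Φ(-5.569) = 0.6618 + 0.0000 = 0.6618.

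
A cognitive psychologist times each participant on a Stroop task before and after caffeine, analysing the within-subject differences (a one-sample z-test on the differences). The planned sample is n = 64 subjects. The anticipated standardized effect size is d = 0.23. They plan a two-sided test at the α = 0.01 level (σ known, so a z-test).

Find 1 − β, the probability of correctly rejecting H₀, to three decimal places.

Noncentrality parameter: δ = d·√n = 0.23 × √64 = 1.8400
Critical value for a two-sided test at α = 0.01: z_{α/2} = 2.576.
Power = Φ(δ − 2.576) + Φ(−δ − 2.576) = Φ(-0.736) + Φ(-4.416) = 0.2309 + 0.0000 = 0.2309.

Power ≈ 0.231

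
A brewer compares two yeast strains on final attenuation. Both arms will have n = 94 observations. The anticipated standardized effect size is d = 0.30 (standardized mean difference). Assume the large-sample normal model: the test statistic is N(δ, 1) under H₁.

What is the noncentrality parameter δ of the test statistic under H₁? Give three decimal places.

δ ≈ 2.057

The noncentrality parameter scales effect size by the design's sample-size factor: δ = d·√(n/2) = 0.30 × √(94/2) = 2.0567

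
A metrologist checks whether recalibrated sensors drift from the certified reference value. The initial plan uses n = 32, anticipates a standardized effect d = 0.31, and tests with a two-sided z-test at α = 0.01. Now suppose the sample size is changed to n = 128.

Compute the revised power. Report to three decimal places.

With n = 128: δ = d·√n = 0.31 × √128 = 3.5072. Critical value z_{0.005} = 2.576.
Revised power = Φ(δ − 2.576) + Φ(−δ − 2.576) = Φ(0.931) + Φ(-6.083) = 0.8242 + 0.0000 = 0.8242.

Power ≈ 0.824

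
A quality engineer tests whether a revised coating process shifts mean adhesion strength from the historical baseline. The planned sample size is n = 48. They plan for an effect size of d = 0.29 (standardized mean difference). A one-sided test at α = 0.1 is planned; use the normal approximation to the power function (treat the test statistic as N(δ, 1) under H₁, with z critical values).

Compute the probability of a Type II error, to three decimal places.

β ≈ 0.233

Noncentrality parameter: δ = d·√n = 0.29 × √48 = 2.0092
One-sided α = 0.1 → critical value z_{0.1} = 1.282.
Power = Φ(δ − 1.282) = Φ(0.728) = 0.7666.
Type II error: β = 1 − power = 1 − 0.7666 = 0.2334.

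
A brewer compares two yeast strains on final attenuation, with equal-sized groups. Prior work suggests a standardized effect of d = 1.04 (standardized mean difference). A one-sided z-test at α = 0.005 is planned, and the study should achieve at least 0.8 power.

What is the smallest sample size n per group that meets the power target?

Set Φ(δ − 2.576) = 0.8; then δ − 2.576 = Φ⁻¹(0.8) = 0.842, giving δ = 3.417.
δ = d·√(n/2) ⇒ n = 2(δ/d)² = 2 × (3.417 / 1.04)² = 21.60.
Rounding up, n = 22 per group.

n = 22 per group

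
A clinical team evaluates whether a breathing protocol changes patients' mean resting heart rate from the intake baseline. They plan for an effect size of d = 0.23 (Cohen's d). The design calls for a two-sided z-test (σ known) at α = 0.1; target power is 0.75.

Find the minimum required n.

n = 102

For power 0.75 need Φ(δ − z_{0.05}) = 0.75, so δ = z_{0.05} + z_{0.25} = 1.645 + 0.674 = 2.319.
(For δ > 0 the lower-tail rejection region contributes negligibly to power, so the one-term inversion is standard.)
δ = d·√n ⇒ n = (δ/d)² = (2.319 / 0.23)² = 101.69.
Rounding up, n = 102.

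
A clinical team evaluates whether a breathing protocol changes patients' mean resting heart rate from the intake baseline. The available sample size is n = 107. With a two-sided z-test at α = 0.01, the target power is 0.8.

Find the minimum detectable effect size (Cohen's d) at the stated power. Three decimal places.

Need Φ(δ − 2.576) = 0.8, so δ = 2.576 + 0.842 = 3.417.
(Lower-tail contribution to power is negligible for δ > 0.)
δ = d·√n ⇒ d = δ/√n = 3.417/√107 = 0.3304.

d ≈ 0.330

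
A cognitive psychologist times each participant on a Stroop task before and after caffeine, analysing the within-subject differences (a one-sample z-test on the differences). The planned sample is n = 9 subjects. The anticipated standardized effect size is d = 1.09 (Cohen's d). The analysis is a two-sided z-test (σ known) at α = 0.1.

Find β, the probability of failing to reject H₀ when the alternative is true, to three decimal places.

β ≈ 0.052

Noncentrality parameter: δ = d·√n = 1.09 × √9 = 3.2700
Two-sided α = 0.1 → critical value z_{0.05} = 1.645.
Power = Φ(δ − 1.645) + Φ(−δ − 1.645) = Φ(1.625) + Φ(-4.915) = 0.9479 + 0.0000 = 0.9479.
Type II error: β = 1 − power = 1 − 0.9479 = 0.0521.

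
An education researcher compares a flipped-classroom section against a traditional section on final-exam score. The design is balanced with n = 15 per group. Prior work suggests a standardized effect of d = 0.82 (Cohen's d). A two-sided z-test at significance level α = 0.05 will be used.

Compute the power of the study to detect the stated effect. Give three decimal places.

Noncentrality parameter: λ = d·√(n/2) = 0.82 × √(15/2) = 2.2457
Critical value for a two-sided test at α = 0.05: z_{α/2} = 1.960.
Power = Φ(λ − 1.960) + Φ(−λ − 1.960) = Φ(0.286) + Φ(-4.206) = 0.6124 + 0.0000 = 0.6125.

Power ≈ 0.612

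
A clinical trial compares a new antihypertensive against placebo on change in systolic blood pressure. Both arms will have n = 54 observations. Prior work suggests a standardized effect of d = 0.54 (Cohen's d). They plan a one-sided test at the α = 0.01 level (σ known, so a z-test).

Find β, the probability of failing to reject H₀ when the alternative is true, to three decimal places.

β ≈ 0.316

Noncentrality parameter: δ = d·√(n/2) = 0.54 × √(54/2) = 2.8059
One-sided α = 0.01 → critical value z_{0.01} = 2.326.
Power = P(Z > 2.326 − δ) = Φ(0.480) = 0.6842.
Type II error: β = 1 − power = 1 − 0.6842 = 0.3158.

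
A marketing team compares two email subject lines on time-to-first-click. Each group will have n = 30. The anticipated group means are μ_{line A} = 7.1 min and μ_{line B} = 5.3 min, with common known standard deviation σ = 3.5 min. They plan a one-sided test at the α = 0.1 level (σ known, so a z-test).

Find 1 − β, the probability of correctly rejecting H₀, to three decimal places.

Power ≈ 0.761

Standardized effect: d = |μ_{line A} − μ_{line B}| / σ = |7.1 − 5.3| / 3.5 = 0.5143
Noncentrality parameter: δ = d·√(n/2) = 0.5143 × √(30/2) = 1.9918
Critical value for a one-sided test at α = 0.1: z_α = 1.282.
Power = P(Z > 1.282 − δ) = Φ(0.710) = 0.7612.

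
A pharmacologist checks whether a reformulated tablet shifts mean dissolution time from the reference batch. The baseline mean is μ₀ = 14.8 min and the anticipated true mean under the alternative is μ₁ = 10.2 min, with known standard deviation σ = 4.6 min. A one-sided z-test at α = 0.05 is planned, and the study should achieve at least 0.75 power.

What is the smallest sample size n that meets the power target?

Standardized effect: d = |μ₁ − μ₀| / σ = |10.2 − 14.8| / 4.6 = 1.0000
For power 0.75 need Φ(δ − z_{0.05}) = 0.75, so δ = z_{0.05} + z_{0.25} = 1.645 + 0.674 = 2.319.
δ = d·√n ⇒ n = (δ/d)² = (2.319 / 1.0000)² = 5.38.
Round up to the next whole unit.

n = 6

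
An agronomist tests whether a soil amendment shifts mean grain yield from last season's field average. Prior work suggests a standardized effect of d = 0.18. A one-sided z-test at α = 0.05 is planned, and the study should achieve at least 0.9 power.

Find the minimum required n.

For power 0.9 need Φ(δ − z_{0.05}) = 0.9, so δ = z_{0.05} + z_{0.10} = 1.645 + 1.282 = 2.926.
δ = d·√n ⇒ n = (δ/d)² = (2.926 / 0.18)² = 264.32.
Rounding up, n = 265.

n = 265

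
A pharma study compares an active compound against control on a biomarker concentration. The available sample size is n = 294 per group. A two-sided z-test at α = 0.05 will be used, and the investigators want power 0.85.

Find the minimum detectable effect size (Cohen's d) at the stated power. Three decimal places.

d ≈ 0.247

Required noncentrality: δ = z_{0.025} + z_{0.15} = 1.960 + 1.036 = 2.996.
(Lower-tail contribution to power is negligible for δ > 0.)
δ = d·√(n/2) ⇒ d = δ/√(n/2) = 2.996/√(294/2) = 0.2471.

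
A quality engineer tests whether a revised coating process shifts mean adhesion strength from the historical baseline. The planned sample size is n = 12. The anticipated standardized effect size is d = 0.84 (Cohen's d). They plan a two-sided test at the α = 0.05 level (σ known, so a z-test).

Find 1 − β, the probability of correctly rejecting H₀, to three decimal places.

Power ≈ 0.829

Noncentrality parameter: δ = d·√n = 0.84 × √12 = 2.9098
Two-sided α = 0.05 → critical value z_{0.025} = 1.960.
Power = Φ(δ − 1.960) + Φ(−δ − 1.960) = Φ(0.950) + Φ(-4.870) = 0.8289 + 0.0000 = 0.8289.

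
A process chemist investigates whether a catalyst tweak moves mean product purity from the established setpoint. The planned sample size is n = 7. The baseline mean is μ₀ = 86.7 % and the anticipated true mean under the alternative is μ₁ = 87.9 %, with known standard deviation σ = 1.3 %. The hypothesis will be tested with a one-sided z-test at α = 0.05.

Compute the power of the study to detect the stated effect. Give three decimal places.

Standardized effect: d = |μ₁ − μ₀| / σ = |87.9 − 86.7| / 1.3 = 0.9231
Noncentrality parameter: λ = d·√n = 0.9231 × √7 = 2.4422
One-sided α = 0.05 → critical value z_{0.05} = 1.645.
Power = Φ(λ − 1.645) = Φ(0.797) = 0.7874.

Power ≈ 0.787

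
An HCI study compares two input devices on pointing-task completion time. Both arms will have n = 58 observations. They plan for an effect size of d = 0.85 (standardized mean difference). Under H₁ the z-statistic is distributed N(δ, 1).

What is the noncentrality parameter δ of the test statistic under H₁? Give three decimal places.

δ ≈ 4.577

The noncentrality parameter scales effect size by the design's sample-size factor: δ = d·√(n/2) = 0.85 × √(58/2) = 4.5774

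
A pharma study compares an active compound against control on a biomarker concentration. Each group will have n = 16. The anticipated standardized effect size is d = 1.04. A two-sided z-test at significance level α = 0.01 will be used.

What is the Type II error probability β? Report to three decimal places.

Noncentrality parameter: δ = d·√(n/2) = 1.04 × √(16/2) = 2.9416
Two-sided α = 0.01 → critical value z_{0.005} = 2.576.
Power = Φ(δ − 2.576) + Φ(−δ − 2.576) = Φ(0.366) + Φ(-5.517) = 0.6427 + 0.0000 = 0.6427.
Type II error: β = 1 − power = 1 − 0.6427 = 0.3573.

β ≈ 0.357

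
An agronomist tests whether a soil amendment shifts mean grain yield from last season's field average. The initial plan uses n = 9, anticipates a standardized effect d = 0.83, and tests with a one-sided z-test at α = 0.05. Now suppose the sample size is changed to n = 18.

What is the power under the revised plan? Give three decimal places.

With n = 18: δ = d·√n = 0.83 × √18 = 3.5214. Critical value z_{0.05} = 1.645.
Revised power = P(Z > 1.645 − δ) = Φ(1.877) = 0.9697.

Power ≈ 0.970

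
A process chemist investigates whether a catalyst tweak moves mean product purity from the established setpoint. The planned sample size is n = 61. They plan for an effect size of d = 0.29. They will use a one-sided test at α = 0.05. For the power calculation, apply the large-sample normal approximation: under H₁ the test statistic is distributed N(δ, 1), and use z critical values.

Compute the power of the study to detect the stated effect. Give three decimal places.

Power ≈ 0.732

Noncentrality parameter: δ = d·√n = 0.29 × √61 = 2.2650
One-sided α = 0.05 → critical value z_{0.05} = 1.645.
Power = Φ(δ − 1.645) = Φ(0.620) = 0.7324.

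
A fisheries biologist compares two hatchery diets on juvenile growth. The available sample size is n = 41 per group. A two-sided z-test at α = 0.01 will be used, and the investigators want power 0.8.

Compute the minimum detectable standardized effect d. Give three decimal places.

d ≈ 0.755

Required noncentrality: δ = z_{0.005} + z_{0.20} = 2.576 + 0.842 = 3.417.
(The second rejection-region term Φ(−δ − z_{α/2}) is negligible and dropped.)
δ = d·√(n/2) ⇒ d = δ/√(n/2) = 3.417/√(41/2) = 0.7548.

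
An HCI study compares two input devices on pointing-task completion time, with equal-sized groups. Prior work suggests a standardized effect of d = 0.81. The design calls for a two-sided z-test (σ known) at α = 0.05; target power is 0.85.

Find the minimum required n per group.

n = 28 per group

Set Φ(δ − 1.960) = 0.85; then δ − 1.960 = Φ⁻¹(0.85) = 1.036, giving δ = 2.996.
(For δ > 0 the lower-tail rejection region contributes negligibly to power, so the one-term inversion is standard.)
δ = d·√(n/2) ⇒ n = 2(δ/d)² = 2 × (2.996 / 0.81)² = 27.37.
Rounding up, n = 28 per group.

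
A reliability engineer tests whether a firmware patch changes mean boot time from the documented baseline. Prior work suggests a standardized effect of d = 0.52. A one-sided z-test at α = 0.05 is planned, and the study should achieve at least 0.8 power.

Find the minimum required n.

n = 23

For power 0.8 need Φ(δ − z_{0.05}) = 0.8, so δ = z_{0.05} + z_{0.20} = 1.645 + 0.842 = 2.486.
δ = d·√n ⇒ n = (δ/d)² = (2.486 / 0.52)² = 22.86.
Round up to the next whole unit.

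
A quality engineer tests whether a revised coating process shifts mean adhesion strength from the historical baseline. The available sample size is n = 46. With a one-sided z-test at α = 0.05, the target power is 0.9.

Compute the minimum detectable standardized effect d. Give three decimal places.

Required noncentrality: δ = z_{0.05} + z_{0.10} = 1.645 + 1.282 = 2.926.
δ = d·√n ⇒ d = δ/√n = 2.926/√46 = 0.4315.

d ≈ 0.431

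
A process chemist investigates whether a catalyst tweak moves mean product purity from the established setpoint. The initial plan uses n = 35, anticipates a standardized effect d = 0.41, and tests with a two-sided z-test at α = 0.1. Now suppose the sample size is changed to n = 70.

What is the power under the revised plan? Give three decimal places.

Power ≈ 0.963

With n = 70: δ = d·√n = 0.41 × √70 = 3.4303. Critical value z_{0.05} = 1.645.
Revised power = Φ(δ − 1.645) + Φ(−δ − 1.645) = Φ(1.785) + Φ(-5.075) = 0.9629 + 0.0000 = 0.9629.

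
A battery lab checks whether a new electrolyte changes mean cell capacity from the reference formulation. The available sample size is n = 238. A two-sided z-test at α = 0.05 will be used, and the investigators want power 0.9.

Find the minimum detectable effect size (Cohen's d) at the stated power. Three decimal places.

d ≈ 0.210

Required noncentrality: δ = z_{0.025} + z_{0.10} = 1.960 + 1.282 = 3.242.
(Lower-tail contribution to power is negligible for δ > 0.)
δ = d·√n ⇒ d = δ/√n = 3.242/√238 = 0.2101.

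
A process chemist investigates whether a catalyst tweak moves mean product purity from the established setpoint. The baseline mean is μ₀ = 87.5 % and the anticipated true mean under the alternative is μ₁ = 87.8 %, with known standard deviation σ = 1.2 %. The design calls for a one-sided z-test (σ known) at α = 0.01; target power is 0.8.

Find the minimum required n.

n = 161

Standardized effect: d = |μ₁ − μ₀| / σ = |87.8 − 87.5| / 1.2 = 0.2500
Set Φ(δ − 2.326) = 0.8; then δ − 2.326 = Φ⁻¹(0.8) = 0.842, giving δ = 3.168.
δ = d·√n ⇒ n = (δ/d)² = (3.168 / 0.2500)² = 160.58.
Round up to the next whole unit.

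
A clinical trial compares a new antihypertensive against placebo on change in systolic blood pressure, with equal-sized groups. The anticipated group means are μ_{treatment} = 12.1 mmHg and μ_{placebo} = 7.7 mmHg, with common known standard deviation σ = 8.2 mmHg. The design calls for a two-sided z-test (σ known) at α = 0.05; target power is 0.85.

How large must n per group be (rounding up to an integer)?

Standardized effect: d = |μ_{treatment} − μ_{placebo}| / σ = |12.1 − 7.7| / 8.2 = 0.5366
Set Φ(δ − 1.960) = 0.85; then δ − 1.960 = Φ⁻¹(0.85) = 1.036, giving δ = 2.996.
(The Φ(−δ − z_{α/2}) term is vanishingly small for δ > 0 and is dropped in the standard sample-size formula.)
δ = d·√(n/2) ⇒ n = 2(δ/d)² = 2 × (2.996 / 0.5366)² = 62.37.
Round up to the next whole unit.

n = 63 per group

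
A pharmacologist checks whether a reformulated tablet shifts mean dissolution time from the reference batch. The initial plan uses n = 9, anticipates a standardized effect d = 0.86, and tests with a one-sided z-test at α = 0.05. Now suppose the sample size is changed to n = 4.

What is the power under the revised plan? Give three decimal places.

Power ≈ 0.530

With n = 4: δ = d·√n = 0.86 × √4 = 1.7200. Critical value z_{0.05} = 1.645.
Revised power = Φ(δ − 1.645) = Φ(0.075) = 0.5300.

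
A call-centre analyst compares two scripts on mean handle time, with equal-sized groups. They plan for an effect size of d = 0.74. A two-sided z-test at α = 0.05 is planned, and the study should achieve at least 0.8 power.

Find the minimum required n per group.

For power 0.8 need Φ(δ − z_{0.025}) = 0.8, so δ = z_{0.025} + z_{0.20} = 1.960 + 0.842 = 2.802.
(Ignoring the negligible lower-tail rejection probability gives the usual closed-form inversion.)
δ = d·√(n/2) ⇒ n = 2(δ/d)² = 2 × (2.802 / 0.74)² = 28.67.
Round up to the next whole unit.

n = 29 per group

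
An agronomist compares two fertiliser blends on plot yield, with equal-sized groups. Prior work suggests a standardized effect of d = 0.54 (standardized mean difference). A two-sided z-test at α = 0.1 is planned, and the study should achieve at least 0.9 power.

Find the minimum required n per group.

n = 59 per group

Set Φ(δ − 1.645) = 0.9; then δ − 1.645 = Φ⁻¹(0.9) = 1.282, giving δ = 2.926.
(For δ > 0 the lower-tail rejection region contributes negligibly to power, so the one-term inversion is standard.)
δ = d·√(n/2) ⇒ n = 2(δ/d)² = 2 × (2.926 / 0.54)² = 58.74.
Round up to the next whole unit.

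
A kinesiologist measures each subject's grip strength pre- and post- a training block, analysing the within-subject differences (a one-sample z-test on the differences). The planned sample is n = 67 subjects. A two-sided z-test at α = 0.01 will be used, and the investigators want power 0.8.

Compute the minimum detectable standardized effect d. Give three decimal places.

Need Φ(δ − 2.576) = 0.8, so δ = 2.576 + 0.842 = 3.417.
(The second rejection-region term Φ(−δ − z_{α/2}) is negligible and dropped.)
δ = d·√n ⇒ d = δ/√n = 3.417/√67 = 0.4175.

d ≈ 0.418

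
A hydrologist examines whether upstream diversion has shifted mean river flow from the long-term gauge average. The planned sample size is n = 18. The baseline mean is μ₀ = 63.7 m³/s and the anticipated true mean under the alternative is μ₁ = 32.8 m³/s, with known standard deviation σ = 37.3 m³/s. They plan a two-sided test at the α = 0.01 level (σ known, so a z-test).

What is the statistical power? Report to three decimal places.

Standardized effect: d = |μ₁ − μ₀| / σ = |32.8 − 63.7| / 37.3 = 0.8284
Noncentrality parameter: δ = d·√n = 0.8284 × √18 = 3.5147
Two-sided α = 0.01 → critical value z_{0.005} = 2.576.
Power = Φ(δ − 2.576) + Φ(−δ − 2.576) = Φ(0.939) + Φ(-6.091) = 0.8261 + 0.0000 = 0.8261.

Power ≈ 0.826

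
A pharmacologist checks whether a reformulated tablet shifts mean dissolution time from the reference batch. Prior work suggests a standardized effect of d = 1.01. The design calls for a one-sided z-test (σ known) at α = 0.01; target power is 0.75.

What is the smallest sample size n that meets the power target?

For power 0.75 need Φ(δ − z_{0.01}) = 0.75, so δ = z_{0.01} + z_{0.25} = 2.326 + 0.674 = 3.001.
δ = d·√n ⇒ n = (δ/d)² = (3.001 / 1.01)² = 8.83.
Rounding up, n = 9.

n = 9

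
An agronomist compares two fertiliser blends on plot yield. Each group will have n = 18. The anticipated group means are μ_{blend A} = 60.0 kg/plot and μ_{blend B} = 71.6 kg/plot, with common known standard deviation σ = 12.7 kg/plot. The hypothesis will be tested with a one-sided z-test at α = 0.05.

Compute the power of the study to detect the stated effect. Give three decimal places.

Power ≈ 0.863

Standardized effect: d = |μ_{blend A} − μ_{blend B}| / σ = |60.0 − 71.6| / 12.7 = 0.9134
Noncentrality parameter: δ = d·√(n/2) = 0.9134 × √(18/2) = 2.7402
One-sided α = 0.05 → critical value z_{0.05} = 1.645.
Power = Φ(δ − 1.645) = Φ(1.095) = 0.8633.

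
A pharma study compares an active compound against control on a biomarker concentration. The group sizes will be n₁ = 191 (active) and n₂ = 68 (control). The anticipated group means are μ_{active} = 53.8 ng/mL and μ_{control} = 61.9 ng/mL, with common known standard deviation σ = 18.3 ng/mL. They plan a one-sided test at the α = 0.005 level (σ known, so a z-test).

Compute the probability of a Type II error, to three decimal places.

Standardized effect: d = |μ_{active} − μ_{control}| / σ = |53.8 − 61.9| / 18.3 = 0.4426
Noncentrality parameter: δ = d / √(1/n₁ + 1/n₂) = 0.4426 / √(1/191 + 1/68) = 3.1344
Critical value for a one-sided test at α = 0.005: z_α = 2.576.
Power = P(Z > 2.576 − δ) = Φ(0.559) = 0.7118.
Type II error: β = 1 − power = 1 − 0.7118 = 0.2882.

β ≈ 0.288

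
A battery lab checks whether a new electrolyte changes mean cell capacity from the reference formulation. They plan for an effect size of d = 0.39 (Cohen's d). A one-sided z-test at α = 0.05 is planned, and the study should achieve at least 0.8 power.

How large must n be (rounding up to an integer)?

n = 41

For power 0.8 need Φ(δ − z_{0.05}) = 0.8, so δ = z_{0.05} + z_{0.20} = 1.645 + 0.842 = 2.486.
δ = d·√n ⇒ n = (δ/d)² = (2.486 / 0.39)² = 40.65.
Rounding up, n = 41.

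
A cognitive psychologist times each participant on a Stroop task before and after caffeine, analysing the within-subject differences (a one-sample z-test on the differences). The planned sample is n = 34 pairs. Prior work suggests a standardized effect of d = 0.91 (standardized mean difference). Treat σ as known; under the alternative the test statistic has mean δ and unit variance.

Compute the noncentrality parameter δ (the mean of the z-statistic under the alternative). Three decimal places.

δ ≈ 5.306

The noncentrality parameter scales effect size by the design's sample-size factor: δ = d·√n = 0.91 × √34 = 5.3062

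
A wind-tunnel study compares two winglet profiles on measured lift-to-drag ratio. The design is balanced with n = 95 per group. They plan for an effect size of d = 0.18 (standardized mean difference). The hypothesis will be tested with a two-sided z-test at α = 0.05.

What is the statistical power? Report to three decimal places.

Power ≈ 0.237

Noncentrality parameter: δ = d·√(n/2) = 0.18 × √(95/2) = 1.2406
Two-sided α = 0.05 → critical value z_{0.025} = 1.960.
Power = Φ(δ − 1.960) + Φ(−δ − 1.960) = Φ(-0.719) + Φ(-3.201) = 0.2359 + 0.0007 = 0.2366.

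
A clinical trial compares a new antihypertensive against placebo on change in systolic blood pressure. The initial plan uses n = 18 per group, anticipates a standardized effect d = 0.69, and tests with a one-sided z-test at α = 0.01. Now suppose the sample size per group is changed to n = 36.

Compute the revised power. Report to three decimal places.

Power ≈ 0.726

With n = 36 per group: δ = d·√(n/2) = 0.69 × √(36/2) = 2.9274. Critical value z_{0.01} = 2.326.
Revised power = P(Z > 2.326 − δ) = Φ(0.601) = 0.7261.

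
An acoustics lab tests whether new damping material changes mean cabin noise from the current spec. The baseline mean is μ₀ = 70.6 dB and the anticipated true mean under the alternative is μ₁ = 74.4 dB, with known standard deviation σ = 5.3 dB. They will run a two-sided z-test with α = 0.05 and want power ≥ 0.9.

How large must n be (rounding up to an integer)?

n = 21

Standardized effect: d = |μ₁ − μ₀| / σ = |74.4 − 70.6| / 5.3 = 0.7170
Set Φ(δ − 1.960) = 0.9; then δ − 1.960 = Φ⁻¹(0.9) = 1.282, giving δ = 3.242.
(The Φ(−δ − z_{α/2}) term is vanishingly small for δ > 0 and is dropped in the standard sample-size formula.)
δ = d·√n ⇒ n = (δ/d)² = (3.242 / 0.7170)² = 20.44.
Round up to the next whole unit.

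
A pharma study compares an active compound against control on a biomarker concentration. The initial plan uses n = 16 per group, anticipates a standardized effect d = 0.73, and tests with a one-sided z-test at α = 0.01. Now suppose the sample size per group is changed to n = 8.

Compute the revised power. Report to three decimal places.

With n = 8 per group: δ = d·√(n/2) = 0.73 × √(8/2) = 1.4600. Critical value z_{0.01} = 2.326.
Revised power = Φ(δ − 2.326) = Φ(-0.866) = 0.1931.

Power ≈ 0.193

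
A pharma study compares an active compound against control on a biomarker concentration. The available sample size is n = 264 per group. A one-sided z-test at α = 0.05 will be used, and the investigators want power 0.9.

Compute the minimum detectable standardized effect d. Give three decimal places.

Required noncentrality: δ = z_{0.05} + z_{0.10} = 1.645 + 1.282 = 2.926.
δ = d·√(n/2) ⇒ d = δ/√(n/2) = 2.926/√(264/2) = 0.2547.

d ≈ 0.255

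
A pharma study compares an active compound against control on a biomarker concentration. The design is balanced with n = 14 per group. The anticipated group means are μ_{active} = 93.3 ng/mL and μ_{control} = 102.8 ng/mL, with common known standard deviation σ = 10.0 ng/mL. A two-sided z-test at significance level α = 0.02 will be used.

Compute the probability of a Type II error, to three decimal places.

Standardized effect: d = |μ_{active} − μ_{control}| / σ = |93.3 − 102.8| / 10.0 = 0.9500
Noncentrality parameter: δ = d·√(n/2) = 0.9500 × √(14/2) = 2.5135
Critical value for a two-sided test at α = 0.02: z_{α/2} = 2.326.
Power = Φ(δ − 2.326) + Φ(−δ − 2.326) = Φ(0.187) + Φ(-4.840) = 0.5742 + 0.0000 = 0.5742.
Type II error: β = 1 − power = 1 − 0.5742 = 0.4258.

β ≈ 0.426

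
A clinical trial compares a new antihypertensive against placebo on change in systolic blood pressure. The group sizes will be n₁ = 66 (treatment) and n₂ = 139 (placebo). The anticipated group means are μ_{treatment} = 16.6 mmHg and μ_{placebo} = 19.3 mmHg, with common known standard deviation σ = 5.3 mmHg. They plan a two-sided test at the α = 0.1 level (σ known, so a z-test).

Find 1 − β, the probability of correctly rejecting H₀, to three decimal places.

Standardized effect: d = |μ_{treatment} − μ_{placebo}| / σ = |16.6 − 19.3| / 5.3 = 0.5094
Noncentrality parameter: δ = d / √(1/n₁ + 1/n₂) = 0.5094 / √(1/66 + 1/139) = 3.4079
Two-sided α = 0.1 → critical value z_{0.05} = 1.645.
Power = Φ(δ − 1.645) + Φ(−δ − 1.645) = Φ(1.763) + Φ(-5.053) = 0.9611 + 0.0000 = 0.9611.

Power ≈ 0.961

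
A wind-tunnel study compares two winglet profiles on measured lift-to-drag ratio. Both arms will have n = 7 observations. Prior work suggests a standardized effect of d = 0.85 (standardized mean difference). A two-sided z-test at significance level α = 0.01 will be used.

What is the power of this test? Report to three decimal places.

Noncentrality parameter: δ = d·√(n/2) = 0.85 × √(7/2) = 1.5902
Critical value for a two-sided test at α = 0.01: z_{α/2} = 2.576.
Power = Φ(δ − 2.576) + Φ(−δ − 2.576) = Φ(-0.986) + Φ(-4.166) = 0.1622 + 0.0000 = 0.1622.

Power ≈ 0.162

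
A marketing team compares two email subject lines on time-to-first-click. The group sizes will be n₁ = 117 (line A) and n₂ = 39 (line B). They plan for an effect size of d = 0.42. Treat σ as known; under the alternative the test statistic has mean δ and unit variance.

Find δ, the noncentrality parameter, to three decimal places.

δ ≈ 2.271

δ = d / √(1/n₁ + 1/n₂) = 0.42 / √(1/117 + 1/39) = 2.2715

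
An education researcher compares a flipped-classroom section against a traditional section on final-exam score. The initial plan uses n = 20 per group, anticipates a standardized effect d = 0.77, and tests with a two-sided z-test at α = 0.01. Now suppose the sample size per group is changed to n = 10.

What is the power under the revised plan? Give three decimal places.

Power ≈ 0.197

With n = 10 per group: δ = d·√(n/2) = 0.77 × √(10/2) = 1.7218. Critical value z_{0.005} = 2.576.
Revised power = Φ(δ − 2.576) + Φ(−δ − 2.576) = Φ(-0.854) + Φ(-4.298) = 0.1965 + 0.0000 = 0.1965.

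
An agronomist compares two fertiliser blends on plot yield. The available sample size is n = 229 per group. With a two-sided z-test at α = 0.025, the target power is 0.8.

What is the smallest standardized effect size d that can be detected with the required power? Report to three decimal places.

d ≈ 0.288

Required noncentrality: δ = z_{0.0125} + z_{0.20} = 2.241 + 0.842 = 3.083.
(Lower-tail contribution to power is negligible for δ > 0.)
δ = d·√(n/2) ⇒ d = δ/√(n/2) = 3.083/√(229/2) = 0.2881.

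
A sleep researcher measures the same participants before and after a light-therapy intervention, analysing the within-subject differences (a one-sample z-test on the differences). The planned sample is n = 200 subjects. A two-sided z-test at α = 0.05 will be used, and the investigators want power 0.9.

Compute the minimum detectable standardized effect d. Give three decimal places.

d ≈ 0.229

Required noncentrality: δ = z_{0.025} + z_{0.10} = 1.960 + 1.282 = 3.242.
(Lower-tail contribution to power is negligible for δ > 0.)
δ = d·√n ⇒ d = δ/√n = 3.242/√200 = 0.2292.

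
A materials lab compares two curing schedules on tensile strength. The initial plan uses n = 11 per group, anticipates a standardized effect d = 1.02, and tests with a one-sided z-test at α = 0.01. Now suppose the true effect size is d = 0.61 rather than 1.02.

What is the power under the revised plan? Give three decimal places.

With d = 0.61: δ = d·√(n/2) = 0.61 × √(11/2) = 1.4306. Critical value z_{0.01} = 2.326.
Revised power = Φ(δ − 2.326) = Φ(-0.896) = 0.1852.

Power ≈ 0.185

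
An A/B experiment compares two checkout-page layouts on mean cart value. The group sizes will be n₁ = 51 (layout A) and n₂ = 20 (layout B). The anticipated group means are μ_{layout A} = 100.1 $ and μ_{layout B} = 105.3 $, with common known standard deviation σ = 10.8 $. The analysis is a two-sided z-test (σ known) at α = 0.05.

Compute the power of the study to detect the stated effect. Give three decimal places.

Standardized effect: d = |μ_{layout A} − μ_{layout B}| / σ = |100.1 − 105.3| / 10.8 = 0.4815
Noncentrality parameter: δ = d / √(1/n₁ + 1/n₂) = 0.4815 / √(1/51 + 1/20) = 1.8249
Two-sided α = 0.05 → critical value z_{0.025} = 1.960.
Power = Φ(δ − 1.960) + Φ(−δ − 1.960) = Φ(-0.135) + Φ(-3.785) = 0.4463 + 0.0001 = 0.4464.

Power ≈ 0.446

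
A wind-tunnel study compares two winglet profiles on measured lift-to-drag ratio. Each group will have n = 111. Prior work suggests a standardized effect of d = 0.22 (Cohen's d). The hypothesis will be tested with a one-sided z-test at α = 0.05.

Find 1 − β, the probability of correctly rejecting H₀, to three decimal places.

Noncentrality parameter: δ = d·√(n/2) = 0.22 × √(111/2) = 1.6390
One-sided α = 0.05 → critical value z_{0.05} = 1.645.
Power = P(Z > 1.645 − δ) = Φ(-0.006) = 0.4977.

Power ≈ 0.498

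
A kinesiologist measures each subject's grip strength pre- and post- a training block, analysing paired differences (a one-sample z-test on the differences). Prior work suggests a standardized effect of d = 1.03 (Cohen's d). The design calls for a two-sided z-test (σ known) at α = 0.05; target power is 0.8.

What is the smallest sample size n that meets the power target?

For power 0.8 need Φ(δ − z_{0.025}) = 0.8, so δ = z_{0.025} + z_{0.20} = 1.960 + 0.842 = 2.802.
(For δ > 0 the lower-tail rejection region contributes negligibly to power, so the one-term inversion is standard.)
δ = d·√n ⇒ n = (δ/d)² = (2.802 / 1.03)² = 7.40.
Rounding up, n = 8.

n = 8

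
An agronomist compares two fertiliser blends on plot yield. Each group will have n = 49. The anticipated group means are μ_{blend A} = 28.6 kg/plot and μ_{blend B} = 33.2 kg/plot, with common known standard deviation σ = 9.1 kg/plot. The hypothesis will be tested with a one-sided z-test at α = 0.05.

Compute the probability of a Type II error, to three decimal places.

β ≈ 0.196

Standardized effect: d = |μ_{blend A} − μ_{blend B}| / σ = |28.6 − 33.2| / 9.1 = 0.5055
Noncentrality parameter: λ = d·√(n/2) = 0.5055 × √(49/2) = 2.5021
Critical value for a one-sided test at α = 0.05: z_α = 1.645.
Power = P(Z > 1.645 − λ) = Φ(0.857) = 0.8043.
Type II error: β = 1 − power = 1 − 0.8043 = 0.1957.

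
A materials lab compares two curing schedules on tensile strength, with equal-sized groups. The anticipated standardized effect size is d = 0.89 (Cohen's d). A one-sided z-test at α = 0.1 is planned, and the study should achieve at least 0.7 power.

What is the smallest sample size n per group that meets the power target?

For power 0.7 need Φ(δ − z_{0.1}) = 0.7, so δ = z_{0.1} + z_{0.30} = 1.282 + 0.524 = 1.806.
δ = d·√(n/2) ⇒ n = 2(δ/d)² = 2 × (1.806 / 0.89)² = 8.23.
Rounding up, n = 9 per group.

n = 9 per group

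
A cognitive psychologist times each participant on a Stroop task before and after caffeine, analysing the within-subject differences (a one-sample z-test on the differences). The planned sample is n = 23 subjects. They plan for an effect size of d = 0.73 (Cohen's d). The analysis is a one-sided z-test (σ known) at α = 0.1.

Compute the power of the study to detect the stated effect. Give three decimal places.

Noncentrality parameter: δ = d·√n = 0.73 × √23 = 3.5010
Critical value for a one-sided test at α = 0.1: z_α = 1.282.
Power = P(Z > 1.282 − δ) = Φ(2.219) = 0.9868.

Power ≈ 0.987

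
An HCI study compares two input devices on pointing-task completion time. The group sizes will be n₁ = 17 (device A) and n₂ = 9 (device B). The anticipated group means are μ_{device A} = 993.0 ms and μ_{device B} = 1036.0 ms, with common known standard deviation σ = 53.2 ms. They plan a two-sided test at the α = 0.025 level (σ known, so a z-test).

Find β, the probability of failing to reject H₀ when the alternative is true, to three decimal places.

Standardized effect: d = |μ_{device A} − μ_{device B}| / σ = |993.0 − 1036.0| / 53.2 = 0.8083
Noncentrality parameter: δ = d / √(1/n₁ + 1/n₂) = 0.8083 / √(1/17 + 1/9) = 1.9607
Two-sided α = 0.025 → critical value z_{0.0125} = 2.241.
Power = Φ(δ − 2.241) + Φ(−δ − 2.241) = Φ(-0.281) + Φ(-4.202) = 0.3895 + 0.0000 = 0.3895.
Type II error: β = 1 − power = 1 − 0.3895 = 0.6105.

β ≈ 0.611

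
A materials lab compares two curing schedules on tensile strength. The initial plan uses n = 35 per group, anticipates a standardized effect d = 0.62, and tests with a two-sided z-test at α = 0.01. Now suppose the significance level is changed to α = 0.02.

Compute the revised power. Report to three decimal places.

δ = d·√(n/2) = 0.62 × √(35/2) = 2.5936 (unchanged). New critical value: z_{0.01} = 2.326.
Revised power = Φ(δ − 2.326) + Φ(−δ − 2.326) = Φ(0.267) + Φ(-4.920) = 0.6054 + 0.0000 = 0.6054.

Power ≈ 0.605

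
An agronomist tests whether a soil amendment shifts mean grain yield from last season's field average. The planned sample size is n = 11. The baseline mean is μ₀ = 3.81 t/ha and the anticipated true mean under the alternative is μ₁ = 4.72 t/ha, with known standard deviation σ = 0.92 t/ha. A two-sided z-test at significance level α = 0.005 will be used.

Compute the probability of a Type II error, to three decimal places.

Standardized effect: d = |μ₁ − μ₀| / σ = |4.72 − 3.81| / 0.92 = 0.9891
Noncentrality parameter: δ = d·√n = 0.9891 × √11 = 3.2806
Two-sided α = 0.005 → critical value z_{0.0025} = 2.807.
Power = Φ(δ − 2.807) + Φ(−δ − 2.807) = Φ(0.474) + Φ(-6.088) = 0.6821 + 0.0000 = 0.6821.
Type II error: β = 1 − power = 1 − 0.6821 = 0.3179.

β ≈ 0.318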